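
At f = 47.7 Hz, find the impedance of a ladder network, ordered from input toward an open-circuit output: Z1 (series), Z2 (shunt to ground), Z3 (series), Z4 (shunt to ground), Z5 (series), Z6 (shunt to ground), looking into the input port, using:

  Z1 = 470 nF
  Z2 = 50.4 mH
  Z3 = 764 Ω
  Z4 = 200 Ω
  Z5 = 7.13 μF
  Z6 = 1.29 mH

Step 1 — Angular frequency: ω = 2π·f = 2π·47.7 = 299.7 rad/s.
Step 2 — Component impedances:
  Z1: Z = 1/(jωC) = -j/(ω·C) = 0 - j7099 Ω
  Z2: Z = jωL = j·299.7·0.0504 = 0 + j15.11 Ω
  Z3: Z = R = 764 Ω
  Z4: Z = R = 200 Ω
  Z5: Z = 1/(jωC) = -j/(ω·C) = 0 - j468 Ω
  Z6: Z = jωL = j·299.7·0.00129 = 0 + j0.3866 Ω
Step 3 — Ladder network (open output): work backward from the far end, alternating series and parallel combinations. Z_in = 0.2436 - j7084 Ω = 7084∠-90.0° Ω.

Z = 0.2436 - j7084 Ω = 7084∠-90.0° Ω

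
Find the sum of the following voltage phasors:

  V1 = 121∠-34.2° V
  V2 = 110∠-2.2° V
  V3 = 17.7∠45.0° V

Step 1 — Convert each phasor to rectangular form:
  V1 = 121·(cos(-34.2°) + j·sin(-34.2°)) = 100.1 - j68.01 V
  V2 = 110·(cos(-2.2°) + j·sin(-2.2°)) = 109.9 - j4.223 V
  V3 = 17.7·(cos(45.0°) + j·sin(45.0°)) = 12.52 + j12.52 V
Step 2 — Sum components: V_total = 222.5 - j59.72 V.
Step 3 — Convert to polar: |V_total| = 230.4 V, ∠V_total = -15.0°.

V_total = 230.4∠-15.0° V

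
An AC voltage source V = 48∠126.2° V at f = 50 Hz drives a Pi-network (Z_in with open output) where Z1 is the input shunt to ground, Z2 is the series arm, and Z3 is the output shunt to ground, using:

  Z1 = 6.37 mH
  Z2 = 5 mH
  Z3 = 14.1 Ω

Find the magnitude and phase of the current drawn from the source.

Step 1 — Angular frequency: ω = 2π·f = 2π·50 = 314.2 rad/s.
Step 2 — Component impedances:
  Z1: Z = jωL = j·314.2·0.00637 = 0 + j2.001 Ω
  Z2: Z = jωL = j·314.2·0.005 = 0 + j1.571 Ω
  Z3: Z = R = 14.1 Ω
Step 3 — With open output, the series arm Z2 and the output shunt Z3 appear in series to ground: Z2 + Z3 = 14.1 + j1.571 Ω.
Step 4 — Parallel with input shunt Z1: Z_in = Z1 || (Z2 + Z3) = 0.2669 + j1.934 Ω = 1.952∠82.1° Ω.
Step 5 — Source phasor: V = 48∠126.2° V = -28.35 + j38.73 V.
Step 6 — Ohm's law: I = V / Z_total = (-28.35 + j38.73) / (0.2669 + j1.934) = 17.67 + j17.1 A.
Step 7 — Convert to polar: |I| = 24.59 A, ∠I = 44.1°.

I = 24.59∠44.1° A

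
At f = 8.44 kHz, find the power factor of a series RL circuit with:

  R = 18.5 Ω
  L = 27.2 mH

Step 1 — Angular frequency: ω = 2π·f = 2π·8440 = 5.303e+04 rad/s.
Step 2 — Component impedances:
  R: Z = R = 18.5 Ω
  L: Z = jωL = j·5.303e+04·0.0272 = 0 + j1442 Ω
Step 3 — Series combination: Z_total = R + L = 18.5 + j1442 Ω = 1443∠89.3° Ω.
Step 4 — Power factor: PF = cos(φ) = Re(Z)/|Z| = 18.5/1443 = 0.01282.
Step 5 — Type: Im(Z) = 1442 ⇒ lagging (phase φ = 89.3°).

PF = 0.01282 (lagging, φ = 89.3°)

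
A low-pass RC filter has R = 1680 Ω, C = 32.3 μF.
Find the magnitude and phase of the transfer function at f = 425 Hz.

Step 1 — Angular frequency: ω = 2π·425 = 2670 rad/s.
Step 2 — Transfer function: H(jω) = 1/(1 + jωRC).
Step 3 — Denominator: 1 + jωRC = 1 + j·2670·1680·3.23e-05 = 1 + j144.9.
Step 4 — H = 4.762e-05 - j0.006901.
Step 5 — Magnitude: |H| = 0.006901 (-43.2 dB); phase: φ = -89.6°.

|H| = 0.006901 (-43.2 dB), φ = -89.6°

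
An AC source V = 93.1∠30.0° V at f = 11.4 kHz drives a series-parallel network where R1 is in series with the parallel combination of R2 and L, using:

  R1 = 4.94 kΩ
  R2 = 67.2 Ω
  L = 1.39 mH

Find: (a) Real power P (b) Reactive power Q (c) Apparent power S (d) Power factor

Step 1 — Angular frequency: ω = 2π·f = 2π·1.14e+04 = 7.163e+04 rad/s.
Step 2 — Component impedances:
  R1: Z = R = 4940 Ω
  R2: Z = R = 67.2 Ω
  L: Z = jωL = j·7.163e+04·0.00139 = 0 + j99.56 Ω
Step 3 — Parallel branch: R2 || L = 1/(1/R2 + 1/L) = 46.17 + j31.16 Ω.
Step 4 — Series with R1: Z_total = R1 + (R2 || L) = 4986 + j31.16 Ω = 4986∠0.4° Ω.
Step 5 — Source phasor: V = 93.1∠30.0° V = 80.63 + j46.55 V.
Step 6 — Current: I = V / Z = 0.01623 + j0.009234 A = 0.01867∠29.6° A.
Step 7 — Complex power: S = V·I* = 1.738 + j0.01086 VA.
Step 8 — Real power: P = Re(S) = 1.738 W.
Step 9 — Reactive power: Q = Im(S) = 0.01086 VAR.
Step 10 — Apparent power: |S| = 1.738 VA.
Step 11 — Power factor: PF = P/|S| = 1 (lagging).

(a) P = 1.738 W  (b) Q = 0.01086 VAR  (c) S = 1.738 VA  (d) PF = 1 (lagging)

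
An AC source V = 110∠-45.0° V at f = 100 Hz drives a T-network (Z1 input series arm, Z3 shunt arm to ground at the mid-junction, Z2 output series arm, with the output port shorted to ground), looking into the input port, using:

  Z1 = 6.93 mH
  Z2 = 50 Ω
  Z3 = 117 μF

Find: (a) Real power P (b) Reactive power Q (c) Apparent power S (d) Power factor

Step 1 — Angular frequency: ω = 2π·f = 2π·100 = 628.3 rad/s.
Step 2 — Component impedances:
  Z1: Z = jωL = j·628.3·0.00693 = 0 + j4.354 Ω
  Z2: Z = R = 50 Ω
  Z3: Z = 1/(jωC) = -j/(ω·C) = 0 - j13.6 Ω
Step 3 — With the output port shorted to ground, the output series arm Z2 runs from the junction to ground; the shunt arm Z3 also runs from the junction to ground. They appear in parallel: Z3 || Z2 = 3.446 - j12.67 Ω.
Step 4 — Series with input arm Z1: Z_in = Z1 + (Z3 || Z2) = 3.446 - j8.311 Ω = 8.997∠-67.5° Ω.
Step 5 — Source phasor: V = 110∠-45.0° V = 77.78 - j77.78 V.
Step 6 — Current: I = V / Z = 11.3 + j4.675 A = 12.23∠22.5° A.
Step 7 — Complex power: S = V·I* = 515.1 - j1242 VA.
Step 8 — Real power: P = Re(S) = 515.1 W.
Step 9 — Reactive power: Q = Im(S) = -1242 VAR.
Step 10 — Apparent power: |S| = 1345 VA.
Step 11 — Power factor: PF = P/|S| = 0.383 (leading).

(a) P = 515.1 W  (b) Q = -1242 VAR  (c) S = 1345 VA  (d) PF = 0.383 (leading)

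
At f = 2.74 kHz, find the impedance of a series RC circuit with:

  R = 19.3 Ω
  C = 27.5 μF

Step 1 — Angular frequency: ω = 2π·f = 2π·2740 = 1.722e+04 rad/s.
Step 2 — Component impedances:
  R: Z = R = 19.3 Ω
  C: Z = 1/(jωC) = -j/(ω·C) = 0 - j2.112 Ω
Step 3 — Series combination: Z_total = R + C = 19.3 - j2.112 Ω = 19.42∠-6.2° Ω.

Z = 19.3 - j2.112 Ω = 19.42∠-6.2° Ω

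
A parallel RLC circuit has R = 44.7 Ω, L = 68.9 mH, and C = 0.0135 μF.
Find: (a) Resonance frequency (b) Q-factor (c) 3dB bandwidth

Step 1 — Resonance: ω₀ = 1/√(LC) = 1/√(0.0689·1.35e-08) = 3.279e+04 rad/s.
Step 2 — f₀ = ω₀/(2π) = 5218 Hz.
Step 3 — Parallel Q: Q = R/(ω₀L) = 44.7/(3.279e+04·0.0689) = 0.01979.
Step 4 — Bandwidth: Δω = ω₀/Q = 1.657e+06 rad/s; BW = Δω/(2π) = 2.637e+05 Hz.

(a) f₀ = 5218 Hz  (b) Q = 0.01979  (c) BW = 2.637e+05 Hz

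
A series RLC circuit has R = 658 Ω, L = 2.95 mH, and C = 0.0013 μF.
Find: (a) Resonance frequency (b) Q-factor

Step 1 — Resonance condition Im(Z)=0 gives ω₀ = 1/√(LC).
Step 2 — ω₀ = 1/√(0.00295·1.3e-09) = 5.106e+05 rad/s.
Step 3 — f₀ = ω₀/(2π) = 8.127e+04 Hz.
Step 4 — Series Q: Q = ω₀L/R = 5.106e+05·0.00295/658 = 2.289.

(a) f₀ = 8.127e+04 Hz  (b) Q = 2.289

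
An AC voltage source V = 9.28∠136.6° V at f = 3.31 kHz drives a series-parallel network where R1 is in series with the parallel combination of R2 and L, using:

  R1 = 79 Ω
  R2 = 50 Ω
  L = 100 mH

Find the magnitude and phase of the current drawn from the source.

Step 1 — Angular frequency: ω = 2π·f = 2π·3310 = 2.08e+04 rad/s.
Step 2 — Component impedances:
  R1: Z = R = 79 Ω
  R2: Z = R = 50 Ω
  L: Z = jωL = j·2.08e+04·0.1 = 0 + j2080 Ω
Step 3 — Parallel branch: R2 || L = 1/(1/R2 + 1/L) = 49.97 + j1.201 Ω.
Step 4 — Series with R1: Z_total = R1 + (R2 || L) = 129 + j1.201 Ω = 129∠0.5° Ω.
Step 5 — Source phasor: V = 9.28∠136.6° V = -6.743 + j6.376 V.
Step 6 — Ohm's law: I = V / Z_total = (-6.743 + j6.376) / (129 + j1.201) = -0.05181 + j0.04992 A.
Step 7 — Convert to polar: |I| = 0.07195 A, ∠I = 136.1°.

I = 0.07195∠136.1° A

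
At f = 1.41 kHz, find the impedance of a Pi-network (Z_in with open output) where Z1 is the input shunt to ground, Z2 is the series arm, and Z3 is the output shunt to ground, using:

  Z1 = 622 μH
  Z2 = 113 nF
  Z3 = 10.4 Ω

Step 1 — Angular frequency: ω = 2π·f = 2π·1410 = 8859 rad/s.
Step 2 — Component impedances:
  Z1: Z = jωL = j·8859·0.000622 = 0 + j5.51 Ω
  Z2: Z = 1/(jωC) = -j/(ω·C) = 0 - j998.9 Ω
  Z3: Z = R = 10.4 Ω
Step 3 — With open output, the series arm Z2 and the output shunt Z3 appear in series to ground: Z2 + Z3 = 10.4 - j998.9 Ω.
Step 4 — Parallel with input shunt Z1: Z_in = Z1 || (Z2 + Z3) = 0.00032 + j5.541 Ω = 5.541∠90.0° Ω.

Z = 0.00032 + j5.541 Ω = 5.541∠90.0° Ω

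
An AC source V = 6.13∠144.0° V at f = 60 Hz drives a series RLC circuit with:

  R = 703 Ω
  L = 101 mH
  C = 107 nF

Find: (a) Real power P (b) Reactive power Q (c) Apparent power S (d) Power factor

Step 1 — Angular frequency: ω = 2π·f = 2π·60 = 377 rad/s.
Step 2 — Component impedances:
  R: Z = R = 703 Ω
  L: Z = jωL = j·377·0.101 = 0 + j38.08 Ω
  C: Z = 1/(jωC) = -j/(ω·C) = 0 - j2.479e+04 Ω
Step 3 — Series combination: Z_total = R + L + C = 703 - j2.475e+04 Ω = 2.476e+04∠-88.4° Ω.
Step 4 — Source phasor: V = 6.13∠144.0° V = -4.959 + j3.603 V.
Step 5 — Current: I = V / Z = -0.0001511 - j0.0001961 A = 0.0002476∠-127.6° A.
Step 6 — Complex power: S = V·I* = 4.308e-05 - j0.001517 VA.
Step 7 — Real power: P = Re(S) = 4.308e-05 W.
Step 8 — Reactive power: Q = Im(S) = -0.001517 VAR.
Step 9 — Apparent power: |S| = 0.001517 VA.
Step 10 — Power factor: PF = P/|S| = 0.02839 (leading).

(a) P = 4.308e-05 W  (b) Q = -0.001517 VAR  (c) S = 0.001517 VA  (d) PF = 0.02839 (leading)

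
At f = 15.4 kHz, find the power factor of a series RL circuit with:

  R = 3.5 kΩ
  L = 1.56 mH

Step 1 — Angular frequency: ω = 2π·f = 2π·1.54e+04 = 9.676e+04 rad/s.
Step 2 — Component impedances:
  R: Z = R = 3500 Ω
  L: Z = jωL = j·9.676e+04·0.00156 = 0 + j150.9 Ω
Step 3 — Series combination: Z_total = R + L = 3500 + j150.9 Ω = 3503∠2.5° Ω.
Step 4 — Power factor: PF = cos(φ) = Re(Z)/|Z| = 3500/3503 = 0.9991.
Step 5 — Type: Im(Z) = 150.9 ⇒ lagging (phase φ = 2.5°).

PF = 0.9991 (lagging, φ = 2.5°)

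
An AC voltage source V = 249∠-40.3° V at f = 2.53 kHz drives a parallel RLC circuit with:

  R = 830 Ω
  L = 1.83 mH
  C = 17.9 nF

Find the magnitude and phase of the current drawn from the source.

Step 1 — Angular frequency: ω = 2π·f = 2π·2530 = 1.59e+04 rad/s.
Step 2 — Component impedances:
  R: Z = R = 830 Ω
  L: Z = jωL = j·1.59e+04·0.00183 = 0 + j29.09 Ω
  C: Z = 1/(jωC) = -j/(ω·C) = 0 - j3514 Ω
Step 3 — Parallel combination: 1/Z_total = 1/R + 1/L + 1/C; Z_total = 1.035 + j29.3 Ω = 29.32∠88.0° Ω.
Step 4 — Source phasor: V = 249∠-40.3° V = 189.9 - j161.1 V.
Step 5 — Ohm's law: I = V / Z_total = (189.9 - j161.1) / (1.035 + j29.3) = -5.262 - j6.668 A.
Step 6 — Convert to polar: |I| = 8.494 A, ∠I = -128.3°.

I = 8.494∠-128.3° A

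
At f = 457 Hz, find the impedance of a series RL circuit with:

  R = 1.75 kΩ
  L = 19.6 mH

Step 1 — Angular frequency: ω = 2π·f = 2π·457 = 2871 rad/s.
Step 2 — Component impedances:
  R: Z = R = 1750 Ω
  L: Z = jωL = j·2871·0.0196 = 0 + j56.28 Ω
Step 3 — Series combination: Z_total = R + L = 1750 + j56.28 Ω = 1751∠1.8° Ω.

Z = 1750 + j56.28 Ω = 1751∠1.8° Ω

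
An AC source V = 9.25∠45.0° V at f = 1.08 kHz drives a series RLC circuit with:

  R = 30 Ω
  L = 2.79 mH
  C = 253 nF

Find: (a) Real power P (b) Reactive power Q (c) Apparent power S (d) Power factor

Step 1 — Angular frequency: ω = 2π·f = 2π·1080 = 6786 rad/s.
Step 2 — Component impedances:
  R: Z = R = 30 Ω
  L: Z = jωL = j·6786·0.00279 = 0 + j18.93 Ω
  C: Z = 1/(jωC) = -j/(ω·C) = 0 - j582.5 Ω
Step 3 — Series combination: Z_total = R + L + C = 30 - j563.5 Ω = 564.3∠-87.0° Ω.
Step 4 — Source phasor: V = 9.25∠45.0° V = 6.541 + j6.541 V.
Step 5 — Current: I = V / Z = -0.01096 + j0.01219 A = 0.01639∠132.0° A.
Step 6 — Complex power: S = V·I* = 0.00806 - j0.1514 VA.
Step 7 — Real power: P = Re(S) = 0.00806 W.
Step 8 — Reactive power: Q = Im(S) = -0.1514 VAR.
Step 9 — Apparent power: |S| = 0.1516 VA.
Step 10 — Power factor: PF = P/|S| = 0.05316 (leading).

(a) P = 0.00806 W  (b) Q = -0.1514 VAR  (c) S = 0.1516 VA  (d) PF = 0.05316 (leading)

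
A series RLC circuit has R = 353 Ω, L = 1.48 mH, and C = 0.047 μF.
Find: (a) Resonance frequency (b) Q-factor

Step 1 — Resonance condition Im(Z)=0 gives ω₀ = 1/√(LC).
Step 2 — ω₀ = 1/√(0.00148·4.7e-08) = 1.199e+05 rad/s.
Step 3 — f₀ = ω₀/(2π) = 1.908e+04 Hz.
Step 4 — Series Q: Q = ω₀L/R = 1.199e+05·0.00148/353 = 0.5027.

(a) f₀ = 1.908e+04 Hz  (b) Q = 0.5027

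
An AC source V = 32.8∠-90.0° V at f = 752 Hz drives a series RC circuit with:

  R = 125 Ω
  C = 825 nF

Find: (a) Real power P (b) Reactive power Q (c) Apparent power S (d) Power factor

Step 1 — Angular frequency: ω = 2π·f = 2π·752 = 4725 rad/s.
Step 2 — Component impedances:
  R: Z = R = 125 Ω
  C: Z = 1/(jωC) = -j/(ω·C) = 0 - j256.5 Ω
Step 3 — Series combination: Z_total = R + C = 125 - j256.5 Ω = 285.4∠-64.0° Ω.
Step 4 — Source phasor: V = 32.8∠-90.0° V = 0 - j32.8 V.
Step 5 — Current: I = V / Z = 0.1033 - j0.05035 A = 0.1149∠-26.0° A.
Step 6 — Complex power: S = V·I* = 1.651 - j3.389 VA.
Step 7 — Real power: P = Re(S) = 1.651 W.
Step 8 — Reactive power: Q = Im(S) = -3.389 VAR.
Step 9 — Apparent power: |S| = 3.77 VA.
Step 10 — Power factor: PF = P/|S| = 0.438 (leading).

(a) P = 1.651 W  (b) Q = -3.389 VAR  (c) S = 3.77 VA  (d) PF = 0.438 (leading)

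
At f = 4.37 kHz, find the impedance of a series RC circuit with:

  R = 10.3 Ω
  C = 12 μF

Step 1 — Angular frequency: ω = 2π·f = 2π·4370 = 2.746e+04 rad/s.
Step 2 — Component impedances:
  R: Z = R = 10.3 Ω
  C: Z = 1/(jωC) = -j/(ω·C) = 0 - j3.035 Ω
Step 3 — Series combination: Z_total = R + C = 10.3 - j3.035 Ω = 10.74∠-16.4° Ω.

Z = 10.3 - j3.035 Ω = 10.74∠-16.4° Ω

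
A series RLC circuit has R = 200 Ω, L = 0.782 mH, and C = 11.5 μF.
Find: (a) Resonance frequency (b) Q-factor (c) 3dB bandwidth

Step 1 — Resonance: ω₀ = 1/√(LC) = 1/√(0.000782·1.15e-05) = 1.055e+04 rad/s.
Step 2 — f₀ = ω₀/(2π) = 1678 Hz.
Step 3 — Series Q: Q = ω₀L/R = 1.055e+04·0.000782/200 = 0.04123.
Step 4 — Bandwidth: Δω = ω₀/Q = 2.558e+05 rad/s; BW = Δω/(2π) = 4.07e+04 Hz.

(a) f₀ = 1678 Hz  (b) Q = 0.04123  (c) BW = 4.07e+04 Hz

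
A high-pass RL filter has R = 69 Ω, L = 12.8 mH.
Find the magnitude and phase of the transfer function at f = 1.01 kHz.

Step 1 — Angular frequency: ω = 2π·1010 = 6346 rad/s.
Step 2 — Transfer function: H(jω) = jωL/(R + jωL).
Step 3 — Numerator jωL = j·81.23; denominator R + jωL = 69 + j81.23.
Step 4 — H = 0.5809 + j0.4934.
Step 5 — Magnitude: |H| = 0.7621 (-2.4 dB); phase: φ = 40.3°.

|H| = 0.7621 (-2.4 dB), φ = 40.3°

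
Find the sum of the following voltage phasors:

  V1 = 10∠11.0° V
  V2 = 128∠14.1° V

Step 1 — Convert each phasor to rectangular form:
  V1 = 10·(cos(11.0°) + j·sin(11.0°)) = 9.816 + j1.908 V
  V2 = 128·(cos(14.1°) + j·sin(14.1°)) = 124.1 + j31.18 V
Step 2 — Sum components: V_total = 134 + j33.09 V.
Step 3 — Convert to polar: |V_total| = 138 V, ∠V_total = 13.9°.

V_total = 138∠13.9° V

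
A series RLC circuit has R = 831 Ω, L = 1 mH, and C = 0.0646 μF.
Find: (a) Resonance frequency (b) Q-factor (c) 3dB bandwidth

Step 1 — Resonance: ω₀ = 1/√(LC) = 1/√(0.001·6.46e-08) = 1.244e+05 rad/s.
Step 2 — f₀ = ω₀/(2π) = 1.98e+04 Hz.
Step 3 — Series Q: Q = ω₀L/R = 1.244e+05·0.001/831 = 0.1497.
Step 4 — Bandwidth: Δω = ω₀/Q = 8.31e+05 rad/s; BW = Δω/(2π) = 1.323e+05 Hz.

(a) f₀ = 1.98e+04 Hz  (b) Q = 0.1497  (c) BW = 1.323e+05 Hz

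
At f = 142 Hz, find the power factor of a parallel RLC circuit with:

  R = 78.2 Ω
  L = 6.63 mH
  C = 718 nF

Step 1 — Angular frequency: ω = 2π·f = 2π·142 = 892.2 rad/s.
Step 2 — Component impedances:
  R: Z = R = 78.2 Ω
  L: Z = jωL = j·892.2·0.00663 = 0 + j5.915 Ω
  C: Z = 1/(jωC) = -j/(ω·C) = 0 - j1561 Ω
Step 3 — Parallel combination: 1/Z_total = 1/R + 1/L + 1/C; Z_total = 0.4483 + j5.904 Ω = 5.921∠85.7° Ω.
Step 4 — Power factor: PF = cos(φ) = Re(Z)/|Z| = 0.4483/5.921 = 0.07571.
Step 5 — Type: Im(Z) = 5.904 ⇒ lagging (phase φ = 85.7°).

PF = 0.07571 (lagging, φ = 85.7°)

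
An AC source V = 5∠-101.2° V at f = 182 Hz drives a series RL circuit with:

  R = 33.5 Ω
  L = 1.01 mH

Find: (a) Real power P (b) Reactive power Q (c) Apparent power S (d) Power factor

Step 1 — Angular frequency: ω = 2π·f = 2π·182 = 1144 rad/s.
Step 2 — Component impedances:
  R: Z = R = 33.5 Ω
  L: Z = jωL = j·1144·0.00101 = 0 + j1.155 Ω
Step 3 — Series combination: Z_total = R + L = 33.5 + j1.155 Ω = 33.52∠2.0° Ω.
Step 4 — Source phasor: V = 5∠-101.2° V = -0.9712 - j4.905 V.
Step 5 — Current: I = V / Z = -0.034 - j0.1452 A = 0.1492∠-103.2° A.
Step 6 — Complex power: S = V·I* = 0.7454 + j0.0257 VA.
Step 7 — Real power: P = Re(S) = 0.7454 W.
Step 8 — Reactive power: Q = Im(S) = 0.0257 VAR.
Step 9 — Apparent power: |S| = 0.7458 VA.
Step 10 — Power factor: PF = P/|S| = 0.9994 (lagging).

(a) P = 0.7454 W  (b) Q = 0.0257 VAR  (c) S = 0.7458 VA  (d) PF = 0.9994 (lagging)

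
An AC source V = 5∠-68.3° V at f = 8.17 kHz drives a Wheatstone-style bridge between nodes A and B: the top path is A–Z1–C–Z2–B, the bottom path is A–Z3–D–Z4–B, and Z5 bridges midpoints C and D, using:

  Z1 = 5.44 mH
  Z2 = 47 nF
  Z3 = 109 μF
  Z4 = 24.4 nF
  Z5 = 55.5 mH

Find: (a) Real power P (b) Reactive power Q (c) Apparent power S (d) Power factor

Step 1 — Angular frequency: ω = 2π·f = 2π·8170 = 5.133e+04 rad/s.
Step 2 — Component impedances:
  Z1: Z = jωL = j·5.133e+04·0.00544 = 0 + j279.3 Ω
  Z2: Z = 1/(jωC) = -j/(ω·C) = 0 - j414.5 Ω
  Z3: Z = 1/(jωC) = -j/(ω·C) = 0 - j0.1787 Ω
  Z4: Z = 1/(jωC) = -j/(ω·C) = 0 - j798.4 Ω
  Z5: Z = jωL = j·5.133e+04·0.0555 = 0 + j2849 Ω
Step 3 — Bridge requires nodal analysis (the Z5 bridge couples midpoints C and D, so the two paths cannot be reduced to a simple series/parallel combination). Setting node B to ground and injecting 1 A at node A, the 3-node admittance system at A, C, D solves to V_A = Z_AB = 0 - j133.4 Ω = 133.4∠-90.0° Ω.
Step 4 — Source phasor: V = 5∠-68.3° V = 1.849 - j4.646 V.
Step 5 — Current: I = V / Z = 0.03482 + j0.01386 A = 0.03748∠21.7° A.
Step 6 — Complex power: S = V·I* = 0 - j0.1874 VA.
Step 7 — Real power: P = Re(S) = 0 W.
Step 8 — Reactive power: Q = Im(S) = -0.1874 VAR.
Step 9 — Apparent power: |S| = 0.1874 VA.
Step 10 — Power factor: PF = P/|S| = 0 (leading).

(a) P = 0 W  (b) Q = -0.1874 VAR  (c) S = 0.1874 VA  (d) PF = 0 (leading)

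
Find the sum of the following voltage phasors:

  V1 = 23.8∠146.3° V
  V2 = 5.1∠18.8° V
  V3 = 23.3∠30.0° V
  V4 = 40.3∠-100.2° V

Step 1 — Convert each phasor to rectangular form:
  V1 = 23.8·(cos(146.3°) + j·sin(146.3°)) = -19.8 + j13.21 V
  V2 = 5.1·(cos(18.8°) + j·sin(18.8°)) = 4.828 + j1.644 V
  V3 = 23.3·(cos(30.0°) + j·sin(30.0°)) = 20.18 + j11.65 V
  V4 = 40.3·(cos(-100.2°) + j·sin(-100.2°)) = -7.137 - j39.66 V
Step 2 — Sum components: V_total = -1.931 - j13.16 V.
Step 3 — Convert to polar: |V_total| = 13.31 V, ∠V_total = -98.3°.

V_total = 13.31∠-98.3° V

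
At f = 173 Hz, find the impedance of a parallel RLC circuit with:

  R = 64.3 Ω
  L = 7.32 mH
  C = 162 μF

Step 1 — Angular frequency: ω = 2π·f = 2π·173 = 1087 rad/s.
Step 2 — Component impedances:
  R: Z = R = 64.3 Ω
  L: Z = jωL = j·1087·0.00732 = 0 + j7.957 Ω
  C: Z = 1/(jωC) = -j/(ω·C) = 0 - j5.679 Ω
Step 3 — Parallel combination: 1/Z_total = 1/R + 1/L + 1/C; Z_total = 5.587 - j18.11 Ω = 18.95∠-72.9° Ω.

Z = 5.587 - j18.11 Ω = 18.95∠-72.9° Ω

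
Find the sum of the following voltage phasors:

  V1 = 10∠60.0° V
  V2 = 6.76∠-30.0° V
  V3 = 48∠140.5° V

Step 1 — Convert each phasor to rectangular form:
  V1 = 10·(cos(60.0°) + j·sin(60.0°)) = 5 + j8.66 V
  V2 = 6.76·(cos(-30.0°) + j·sin(-30.0°)) = 5.854 - j3.38 V
  V3 = 48·(cos(140.5°) + j·sin(140.5°)) = -37.04 + j30.53 V
Step 2 — Sum components: V_total = -26.18 + j35.81 V.
Step 3 — Convert to polar: |V_total| = 44.36 V, ∠V_total = 126.2°.

V_total = 44.36∠126.2° V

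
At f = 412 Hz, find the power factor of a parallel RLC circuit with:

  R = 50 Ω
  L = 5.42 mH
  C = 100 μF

Step 1 — Angular frequency: ω = 2π·f = 2π·412 = 2589 rad/s.
Step 2 — Component impedances:
  R: Z = R = 50 Ω
  L: Z = jωL = j·2589·0.00542 = 0 + j14.03 Ω
  C: Z = 1/(jωC) = -j/(ω·C) = 0 - j3.863 Ω
Step 3 — Parallel combination: 1/Z_total = 1/R + 1/L + 1/C; Z_total = 0.5619 - j5.271 Ω = 5.301∠-83.9° Ω.
Step 4 — Power factor: PF = cos(φ) = Re(Z)/|Z| = 0.5619/5.301 = 0.106.
Step 5 — Type: Im(Z) = -5.271 ⇒ leading (phase φ = -83.9°).

PF = 0.106 (leading, φ = -83.9°)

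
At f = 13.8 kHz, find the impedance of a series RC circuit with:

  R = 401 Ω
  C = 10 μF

Step 1 — Angular frequency: ω = 2π·f = 2π·1.38e+04 = 8.671e+04 rad/s.
Step 2 — Component impedances:
  R: Z = R = 401 Ω
  C: Z = 1/(jωC) = -j/(ω·C) = 0 - j1.153 Ω
Step 3 — Series combination: Z_total = R + C = 401 - j1.153 Ω = 401∠-0.2° Ω.

Z = 401 - j1.153 Ω = 401∠-0.2° Ω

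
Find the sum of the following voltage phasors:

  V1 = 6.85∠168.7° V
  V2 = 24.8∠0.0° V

Step 1 — Convert each phasor to rectangular form:
  V1 = 6.85·(cos(168.7°) + j·sin(168.7°)) = -6.717 + j1.342 V
  V2 = 24.8·(cos(0.0°) + j·sin(0.0°)) = 24.8 V
Step 2 — Sum components: V_total = 18.08 + j1.342 V.
Step 3 — Convert to polar: |V_total| = 18.13 V, ∠V_total = 4.2°.

V_total = 18.13∠4.2° V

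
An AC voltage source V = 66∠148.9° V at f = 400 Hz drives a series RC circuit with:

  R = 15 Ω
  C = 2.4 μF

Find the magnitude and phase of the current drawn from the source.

Step 1 — Angular frequency: ω = 2π·f = 2π·400 = 2513 rad/s.
Step 2 — Component impedances:
  R: Z = R = 15 Ω
  C: Z = 1/(jωC) = -j/(ω·C) = 0 - j165.8 Ω
Step 3 — Series combination: Z_total = R + C = 15 - j165.8 Ω = 166.5∠-84.8° Ω.
Step 4 — Source phasor: V = 66∠148.9° V = -56.51 + j34.09 V.
Step 5 — Ohm's law: I = V / Z_total = (-56.51 + j34.09) / (15 - j165.8) = -0.2346 - j0.3197 A.
Step 6 — Convert to polar: |I| = 0.3965 A, ∠I = -126.3°.

I = 0.3965∠-126.3° A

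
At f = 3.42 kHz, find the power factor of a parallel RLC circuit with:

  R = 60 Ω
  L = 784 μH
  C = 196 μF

Step 1 — Angular frequency: ω = 2π·f = 2π·3420 = 2.149e+04 rad/s.
Step 2 — Component impedances:
  R: Z = R = 60 Ω
  L: Z = jωL = j·2.149e+04·0.000784 = 0 + j16.85 Ω
  C: Z = 1/(jωC) = -j/(ω·C) = 0 - j0.2374 Ω
Step 3 — Parallel combination: 1/Z_total = 1/R + 1/L + 1/C; Z_total = 0.0009666 - j0.2408 Ω = 0.2408∠-89.8° Ω.
Step 4 — Power factor: PF = cos(φ) = Re(Z)/|Z| = 0.0009666/0.2408 = 0.004014.
Step 5 — Type: Im(Z) = -0.2408 ⇒ leading (phase φ = -89.8°).

PF = 0.004014 (leading, φ = -89.8°)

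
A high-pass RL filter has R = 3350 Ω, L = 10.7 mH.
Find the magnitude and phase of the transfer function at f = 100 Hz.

Step 1 — Angular frequency: ω = 2π·100 = 628.3 rad/s.
Step 2 — Transfer function: H(jω) = jωL/(R + jωL).
Step 3 — Numerator jωL = j·6.723; denominator R + jωL = 3350 + j6.723.
Step 4 — H = 4.028e-06 + j0.002007.
Step 5 — Magnitude: |H| = 0.002007 (-53.9 dB); phase: φ = 89.9°.

|H| = 0.002007 (-53.9 dB), φ = 89.9°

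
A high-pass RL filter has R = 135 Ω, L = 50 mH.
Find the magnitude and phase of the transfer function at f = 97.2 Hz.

Step 1 — Angular frequency: ω = 2π·97.2 = 610.7 rad/s.
Step 2 — Transfer function: H(jω) = jωL/(R + jωL).
Step 3 — Numerator jωL = j·30.54; denominator R + jωL = 135 + j30.54.
Step 4 — H = 0.04867 + j0.2152.
Step 5 — Magnitude: |H| = 0.2206 (-13.1 dB); phase: φ = 77.3°.

|H| = 0.2206 (-13.1 dB), φ = 77.3°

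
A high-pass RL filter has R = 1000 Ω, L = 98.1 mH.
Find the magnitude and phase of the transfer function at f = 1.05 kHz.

Step 1 — Angular frequency: ω = 2π·1050 = 6597 rad/s.
Step 2 — Transfer function: H(jω) = jωL/(R + jωL).
Step 3 — Numerator jωL = j·647.2; denominator R + jωL = 1000 + j647.2.
Step 4 — H = 0.2952 + j0.4561.
Step 5 — Magnitude: |H| = 0.5433 (-5.3 dB); phase: φ = 57.1°.

|H| = 0.5433 (-5.3 dB), φ = 57.1°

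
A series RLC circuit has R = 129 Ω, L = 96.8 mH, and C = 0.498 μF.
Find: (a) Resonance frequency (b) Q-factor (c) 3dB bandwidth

Step 1 — Resonance: ω₀ = 1/√(LC) = 1/√(0.0968·4.98e-07) = 4555 rad/s.
Step 2 — f₀ = ω₀/(2π) = 724.9 Hz.
Step 3 — Series Q: Q = ω₀L/R = 4555·0.0968/129 = 3.418.
Step 4 — Bandwidth: Δω = ω₀/Q = 1333 rad/s; BW = Δω/(2π) = 212.1 Hz.

(a) f₀ = 724.9 Hz  (b) Q = 3.418  (c) BW = 212.1 Hz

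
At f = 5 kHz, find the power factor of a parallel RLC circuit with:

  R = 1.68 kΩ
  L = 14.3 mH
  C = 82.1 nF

Step 1 — Angular frequency: ω = 2π·f = 2π·5000 = 3.142e+04 rad/s.
Step 2 — Component impedances:
  R: Z = R = 1680 Ω
  L: Z = jωL = j·3.142e+04·0.0143 = 0 + j449.2 Ω
  C: Z = 1/(jωC) = -j/(ω·C) = 0 - j387.7 Ω
Step 3 — Parallel combination: 1/Z_total = 1/R + 1/L + 1/C; Z_total = 1242 - j737.4 Ω = 1445∠-30.7° Ω.
Step 4 — Power factor: PF = cos(φ) = Re(Z)/|Z| = 1242.3/1444.7 = 0.8599.
Step 5 — Type: Im(Z) = -737.4 ⇒ leading (phase φ = -30.7°).

PF = 0.8599 (leading, φ = -30.7°)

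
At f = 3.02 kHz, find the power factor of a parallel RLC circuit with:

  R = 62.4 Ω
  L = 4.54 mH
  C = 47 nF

Step 1 — Angular frequency: ω = 2π·f = 2π·3020 = 1.898e+04 rad/s.
Step 2 — Component impedances:
  R: Z = R = 62.4 Ω
  L: Z = jωL = j·1.898e+04·0.00454 = 0 + j86.15 Ω
  C: Z = 1/(jωC) = -j/(ω·C) = 0 - j1121 Ω
Step 3 — Parallel combination: 1/Z_total = 1/R + 1/L + 1/C; Z_total = 43.12 + j28.83 Ω = 51.87∠33.8° Ω.
Step 4 — Power factor: PF = cos(φ) = Re(Z)/|Z| = 43.12/51.87 = 0.8313.
Step 5 — Type: Im(Z) = 28.83 ⇒ lagging (phase φ = 33.8°).

PF = 0.8313 (lagging, φ = 33.8°)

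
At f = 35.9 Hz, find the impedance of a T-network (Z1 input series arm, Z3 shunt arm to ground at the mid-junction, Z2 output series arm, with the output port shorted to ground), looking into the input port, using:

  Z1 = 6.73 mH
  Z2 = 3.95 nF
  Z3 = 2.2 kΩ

Step 1 — Angular frequency: ω = 2π·f = 2π·35.9 = 225.6 rad/s.
Step 2 — Component impedances:
  Z1: Z = jωL = j·225.6·0.00673 = 0 + j1.518 Ω
  Z2: Z = 1/(jωC) = -j/(ω·C) = 0 - j1.122e+06 Ω
  Z3: Z = R = 2200 Ω
Step 3 — With the output port shorted to ground, the output series arm Z2 runs from the junction to ground; the shunt arm Z3 also runs from the junction to ground. They appear in parallel: Z3 || Z2 = 2200 - j4.312 Ω.
Step 4 — Series with input arm Z1: Z_in = Z1 + (Z3 || Z2) = 2200 - j2.794 Ω = 2200∠-0.1° Ω.

Z = 2200 - j2.794 Ω = 2200∠-0.1° Ω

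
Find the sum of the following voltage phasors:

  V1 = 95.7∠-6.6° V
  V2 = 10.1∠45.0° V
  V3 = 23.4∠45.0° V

Step 1 — Convert each phasor to rectangular form:
  V1 = 95.7·(cos(-6.6°) + j·sin(-6.6°)) = 95.07 - j11 V
  V2 = 10.1·(cos(45.0°) + j·sin(45.0°)) = 7.142 + j7.142 V
  V3 = 23.4·(cos(45.0°) + j·sin(45.0°)) = 16.55 + j16.55 V
Step 2 — Sum components: V_total = 118.8 + j12.69 V.
Step 3 — Convert to polar: |V_total| = 119.4 V, ∠V_total = 6.1°.

V_total = 119.4∠6.1° V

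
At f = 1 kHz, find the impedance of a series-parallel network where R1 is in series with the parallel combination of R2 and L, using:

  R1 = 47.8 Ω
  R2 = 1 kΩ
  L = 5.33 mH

Step 1 — Angular frequency: ω = 2π·f = 2π·1000 = 6283 rad/s.
Step 2 — Component impedances:
  R1: Z = R = 47.8 Ω
  R2: Z = R = 1000 Ω
  L: Z = jωL = j·6283·0.00533 = 0 + j33.49 Ω
Step 3 — Parallel branch: R2 || L = 1/(1/R2 + 1/L) = 1.12 + j33.45 Ω.
Step 4 — Series with R1: Z_total = R1 + (R2 || L) = 48.92 + j33.45 Ω = 59.26∠34.4° Ω.

Z = 48.92 + j33.45 Ω = 59.26∠34.4° Ω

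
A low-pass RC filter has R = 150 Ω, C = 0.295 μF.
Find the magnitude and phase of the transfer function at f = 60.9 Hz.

Step 1 — Angular frequency: ω = 2π·60.9 = 382.6 rad/s.
Step 2 — Transfer function: H(jω) = 1/(1 + jωRC).
Step 3 — Denominator: 1 + jωRC = 1 + j·382.6·150·2.95e-07 = 1 + j0.01693.
Step 4 — H = 0.9997 - j0.01693.
Step 5 — Magnitude: |H| = 0.9999 (-0.0 dB); phase: φ = -1.0°.

|H| = 0.9999 (-0.0 dB), φ = -1.0°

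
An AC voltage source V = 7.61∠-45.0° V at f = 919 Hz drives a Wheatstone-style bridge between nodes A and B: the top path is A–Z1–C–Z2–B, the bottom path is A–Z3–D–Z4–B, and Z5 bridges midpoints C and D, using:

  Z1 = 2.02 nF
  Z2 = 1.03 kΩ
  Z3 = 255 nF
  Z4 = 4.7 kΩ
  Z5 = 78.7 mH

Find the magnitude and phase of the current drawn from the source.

Step 1 — Angular frequency: ω = 2π·f = 2π·919 = 5774 rad/s.
Step 2 — Component impedances:
  Z1: Z = 1/(jωC) = -j/(ω·C) = 0 - j8.573e+04 Ω
  Z2: Z = R = 1030 Ω
  Z3: Z = 1/(jωC) = -j/(ω·C) = 0 - j679.1 Ω
  Z4: Z = R = 4700 Ω
  Z5: Z = jωL = j·5774·0.0787 = 0 + j454.4 Ω
Step 3 — Bridge requires nodal analysis (the Z5 bridge couples midpoints C and D, so the two paths cannot be reduced to a simple series/parallel combination). Setting node B to ground and injecting 1 A at node A, the 3-node admittance system at A, C, D solves to V_A = Z_AB = 868.7 - j374.2 Ω = 945.9∠-23.3° Ω.
Step 4 — Source phasor: V = 7.61∠-45.0° V = 5.381 - j5.381 V.
Step 5 — Ohm's law: I = V / Z_total = (5.381 - j5.381) / (868.7 - j374.2) = 0.007475 - j0.002974 A.
Step 6 — Convert to polar: |I| = 0.008045 A, ∠I = -21.7°.

I = 0.008045∠-21.7° A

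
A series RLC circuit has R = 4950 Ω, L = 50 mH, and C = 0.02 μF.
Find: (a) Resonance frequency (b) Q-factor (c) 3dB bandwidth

Step 1 — Resonance: ω₀ = 1/√(LC) = 1/√(0.05·2e-08) = 3.162e+04 rad/s.
Step 2 — f₀ = ω₀/(2π) = 5033 Hz.
Step 3 — Series Q: Q = ω₀L/R = 3.162e+04·0.05/4950 = 0.3194.
Step 4 — Bandwidth: Δω = ω₀/Q = 9.9e+04 rad/s; BW = Δω/(2π) = 1.576e+04 Hz.

(a) f₀ = 5033 Hz  (b) Q = 0.3194  (c) BW = 1.576e+04 Hz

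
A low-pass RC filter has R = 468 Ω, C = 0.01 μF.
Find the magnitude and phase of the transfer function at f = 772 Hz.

Step 1 — Angular frequency: ω = 2π·772 = 4851 rad/s.
Step 2 — Transfer function: H(jω) = 1/(1 + jωRC).
Step 3 — Denominator: 1 + jωRC = 1 + j·4851·468·1e-08 = 1 + j0.0227.
Step 4 — H = 0.9995 - j0.02269.
Step 5 — Magnitude: |H| = 0.9997 (-0.0 dB); phase: φ = -1.3°.

|H| = 0.9997 (-0.0 dB), φ = -1.3°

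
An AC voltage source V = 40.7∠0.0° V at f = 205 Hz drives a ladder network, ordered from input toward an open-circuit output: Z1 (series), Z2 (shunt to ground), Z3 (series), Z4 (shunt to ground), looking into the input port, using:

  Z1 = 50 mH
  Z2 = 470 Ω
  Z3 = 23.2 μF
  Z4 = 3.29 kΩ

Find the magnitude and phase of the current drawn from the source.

Step 1 — Angular frequency: ω = 2π·f = 2π·205 = 1288 rad/s.
Step 2 — Component impedances:
  Z1: Z = jωL = j·1288·0.05 = 0 + j64.4 Ω
  Z2: Z = R = 470 Ω
  Z3: Z = 1/(jωC) = -j/(ω·C) = 0 - j33.46 Ω
  Z4: Z = R = 3290 Ω
Step 3 — Ladder network (open output): work backward from the far end, alternating series and parallel combinations. Z_in = 411.3 + j63.88 Ω = 416.2∠8.8° Ω.
Step 4 — Source phasor: V = 40.7∠0.0° V = 40.7 V.
Step 5 — Ohm's law: I = V / Z_total = (40.7) / (411.3 + j63.88) = 0.09663 - j0.01501 A.
Step 6 — Convert to polar: |I| = 0.09779 A, ∠I = -8.8°.

I = 0.09779∠-8.8° A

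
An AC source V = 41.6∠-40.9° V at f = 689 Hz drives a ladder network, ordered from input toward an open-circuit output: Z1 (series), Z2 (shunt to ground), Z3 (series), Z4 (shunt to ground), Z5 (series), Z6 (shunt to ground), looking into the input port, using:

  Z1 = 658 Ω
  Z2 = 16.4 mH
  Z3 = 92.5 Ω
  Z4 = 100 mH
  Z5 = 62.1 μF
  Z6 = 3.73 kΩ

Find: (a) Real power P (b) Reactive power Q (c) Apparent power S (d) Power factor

Step 1 — Angular frequency: ω = 2π·f = 2π·689 = 4329 rad/s.
Step 2 — Component impedances:
  Z1: Z = R = 658 Ω
  Z2: Z = jωL = j·4329·0.0164 = 0 + j71 Ω
  Z3: Z = R = 92.5 Ω
  Z4: Z = jωL = j·4329·0.1 = 0 + j432.9 Ω
  Z5: Z = 1/(jωC) = -j/(ω·C) = 0 - j3.72 Ω
  Z6: Z = R = 3730 Ω
Step 3 — Ladder network (open output): work backward from the far end, alternating series and parallel combinations. Z_in = 660.7 + j61.64 Ω = 663.5∠5.3° Ω.
Step 4 — Source phasor: V = 41.6∠-40.9° V = 31.44 - j27.24 V.
Step 5 — Current: I = V / Z = 0.04337 - j0.04527 A = 0.06269∠-46.2° A.
Step 6 — Complex power: S = V·I* = 2.597 + j0.2423 VA.
Step 7 — Real power: P = Re(S) = 2.597 W.
Step 8 — Reactive power: Q = Im(S) = 0.2423 VAR.
Step 9 — Apparent power: |S| = 2.608 VA.
Step 10 — Power factor: PF = P/|S| = 0.9957 (lagging).

(a) P = 2.597 W  (b) Q = 0.2423 VAR  (c) S = 2.608 VA  (d) PF = 0.9957 (lagging)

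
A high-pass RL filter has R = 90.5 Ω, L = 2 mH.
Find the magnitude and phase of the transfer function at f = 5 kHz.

Step 1 — Angular frequency: ω = 2π·5000 = 3.142e+04 rad/s.
Step 2 — Transfer function: H(jω) = jωL/(R + jωL).
Step 3 — Numerator jωL = j·62.83; denominator R + jωL = 90.5 + j62.83.
Step 4 — H = 0.3252 + j0.4685.
Step 5 — Magnitude: |H| = 0.5703 (-4.9 dB); phase: φ = 55.2°.

|H| = 0.5703 (-4.9 dB), φ = 55.2°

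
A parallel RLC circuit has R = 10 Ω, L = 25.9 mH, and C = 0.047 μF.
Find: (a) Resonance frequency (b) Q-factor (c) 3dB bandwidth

Step 1 — Resonance: ω₀ = 1/√(LC) = 1/√(0.0259·4.7e-08) = 2.866e+04 rad/s.
Step 2 — f₀ = ω₀/(2π) = 4562 Hz.
Step 3 — Parallel Q: Q = R/(ω₀L) = 10/(2.866e+04·0.0259) = 0.01347.
Step 4 — Bandwidth: Δω = ω₀/Q = 2.128e+06 rad/s; BW = Δω/(2π) = 3.386e+05 Hz.

(a) f₀ = 4562 Hz  (b) Q = 0.01347  (c) BW = 3.386e+05 Hz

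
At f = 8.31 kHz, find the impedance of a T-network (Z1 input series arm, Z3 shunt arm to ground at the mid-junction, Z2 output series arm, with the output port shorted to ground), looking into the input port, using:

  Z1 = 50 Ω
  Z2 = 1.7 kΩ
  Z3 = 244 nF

Step 1 — Angular frequency: ω = 2π·f = 2π·8310 = 5.221e+04 rad/s.
Step 2 — Component impedances:
  Z1: Z = R = 50 Ω
  Z2: Z = R = 1700 Ω
  Z3: Z = 1/(jωC) = -j/(ω·C) = 0 - j78.49 Ω
Step 3 — With the output port shorted to ground, the output series arm Z2 runs from the junction to ground; the shunt arm Z3 also runs from the junction to ground. They appear in parallel: Z3 || Z2 = 3.616 - j78.33 Ω.
Step 4 — Series with input arm Z1: Z_in = Z1 + (Z3 || Z2) = 53.62 - j78.33 Ω = 94.92∠-55.6° Ω.

Z = 53.62 - j78.33 Ω = 94.92∠-55.6° Ω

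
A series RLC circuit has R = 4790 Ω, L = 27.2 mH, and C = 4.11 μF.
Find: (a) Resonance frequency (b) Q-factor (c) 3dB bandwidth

Step 1 — Resonance: ω₀ = 1/√(LC) = 1/√(0.0272·4.11e-06) = 2991 rad/s.
Step 2 — f₀ = ω₀/(2π) = 476 Hz.
Step 3 — Series Q: Q = ω₀L/R = 2991·0.0272/4790 = 0.01698.
Step 4 — Bandwidth: Δω = ω₀/Q = 1.761e+05 rad/s; BW = Δω/(2π) = 2.803e+04 Hz.

(a) f₀ = 476 Hz  (b) Q = 0.01698  (c) BW = 2.803e+04 Hz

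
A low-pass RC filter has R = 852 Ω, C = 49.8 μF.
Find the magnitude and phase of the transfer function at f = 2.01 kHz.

Step 1 — Angular frequency: ω = 2π·2010 = 1.263e+04 rad/s.
Step 2 — Transfer function: H(jω) = 1/(1 + jωRC).
Step 3 — Denominator: 1 + jωRC = 1 + j·1.263e+04·852·4.98e-05 = 1 + j535.9.
Step 4 — H = 3.483e-06 - j0.001866.
Step 5 — Magnitude: |H| = 0.001866 (-54.6 dB); phase: φ = -89.9°.

|H| = 0.001866 (-54.6 dB), φ = -89.9°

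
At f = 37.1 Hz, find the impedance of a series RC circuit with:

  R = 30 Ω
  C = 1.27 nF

Step 1 — Angular frequency: ω = 2π·f = 2π·37.1 = 233.1 rad/s.
Step 2 — Component impedances:
  R: Z = R = 30 Ω
  C: Z = 1/(jωC) = -j/(ω·C) = 0 - j3.378e+06 Ω
Step 3 — Series combination: Z_total = R + C = 30 - j3.378e+06 Ω = 3.378e+06∠-90.0° Ω.

Z = 30 - j3.378e+06 Ω = 3.378e+06∠-90.0° Ω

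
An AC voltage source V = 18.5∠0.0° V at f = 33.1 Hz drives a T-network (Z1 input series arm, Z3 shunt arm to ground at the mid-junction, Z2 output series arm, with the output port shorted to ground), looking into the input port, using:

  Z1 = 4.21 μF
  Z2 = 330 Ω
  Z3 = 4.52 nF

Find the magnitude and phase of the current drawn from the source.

Step 1 — Angular frequency: ω = 2π·f = 2π·33.1 = 208 rad/s.
Step 2 — Component impedances:
  Z1: Z = 1/(jωC) = -j/(ω·C) = 0 - j1142 Ω
  Z2: Z = R = 330 Ω
  Z3: Z = 1/(jωC) = -j/(ω·C) = 0 - j1.064e+06 Ω
Step 3 — With the output port shorted to ground, the output series arm Z2 runs from the junction to ground; the shunt arm Z3 also runs from the junction to ground. They appear in parallel: Z3 || Z2 = 330 - j0.1024 Ω.
Step 4 — Series with input arm Z1: Z_in = Z1 + (Z3 || Z2) = 330 - j1142 Ω = 1189∠-73.9° Ω.
Step 5 — Source phasor: V = 18.5∠0.0° V = 18.5 V.
Step 6 — Ohm's law: I = V / Z_total = (18.5) / (330 - j1142) = 0.004319 + j0.01495 A.
Step 7 — Convert to polar: |I| = 0.01556 A, ∠I = 73.9°.

I = 0.01556∠73.9° A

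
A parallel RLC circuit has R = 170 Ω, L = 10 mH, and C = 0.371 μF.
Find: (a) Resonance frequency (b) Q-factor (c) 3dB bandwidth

Step 1 — Resonance: ω₀ = 1/√(LC) = 1/√(0.01·3.71e-07) = 1.642e+04 rad/s.
Step 2 — f₀ = ω₀/(2π) = 2613 Hz.
Step 3 — Parallel Q: Q = R/(ω₀L) = 170/(1.642e+04·0.01) = 1.035.
Step 4 — Bandwidth: Δω = ω₀/Q = 1.586e+04 rad/s; BW = Δω/(2π) = 2523 Hz.

(a) f₀ = 2613 Hz  (b) Q = 1.035  (c) BW = 2523 Hz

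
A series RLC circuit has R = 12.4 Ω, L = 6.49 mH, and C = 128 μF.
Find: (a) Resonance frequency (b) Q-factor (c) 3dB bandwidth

Step 1 — Resonance: ω₀ = 1/√(LC) = 1/√(0.00649·0.000128) = 1097 rad/s.
Step 2 — f₀ = ω₀/(2π) = 174.6 Hz.
Step 3 — Series Q: Q = ω₀L/R = 1097·0.00649/12.4 = 0.5742.
Step 4 — Bandwidth: Δω = ω₀/Q = 1911 rad/s; BW = Δω/(2π) = 304.1 Hz.

(a) f₀ = 174.6 Hz  (b) Q = 0.5742  (c) BW = 304.1 Hz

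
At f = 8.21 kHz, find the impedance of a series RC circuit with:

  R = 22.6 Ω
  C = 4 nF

Step 1 — Angular frequency: ω = 2π·f = 2π·8210 = 5.158e+04 rad/s.
Step 2 — Component impedances:
  R: Z = R = 22.6 Ω
  C: Z = 1/(jωC) = -j/(ω·C) = 0 - j4846 Ω
Step 3 — Series combination: Z_total = R + C = 22.6 - j4846 Ω = 4846∠-89.7° Ω.

Z = 22.6 - j4846 Ω = 4846∠-89.7° Ω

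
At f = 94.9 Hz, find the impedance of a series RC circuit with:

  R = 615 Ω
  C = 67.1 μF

Step 1 — Angular frequency: ω = 2π·f = 2π·94.9 = 596.3 rad/s.
Step 2 — Component impedances:
  R: Z = R = 615 Ω
  C: Z = 1/(jωC) = -j/(ω·C) = 0 - j24.99 Ω
Step 3 — Series combination: Z_total = R + C = 615 - j24.99 Ω = 615.5∠-2.3° Ω.

Z = 615 - j24.99 Ω = 615.5∠-2.3° Ω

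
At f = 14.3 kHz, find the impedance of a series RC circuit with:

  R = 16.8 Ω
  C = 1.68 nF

Step 1 — Angular frequency: ω = 2π·f = 2π·1.43e+04 = 8.985e+04 rad/s.
Step 2 — Component impedances:
  R: Z = R = 16.8 Ω
  C: Z = 1/(jωC) = -j/(ω·C) = 0 - j6625 Ω
Step 3 — Series combination: Z_total = R + C = 16.8 - j6625 Ω = 6625∠-89.9° Ω.

Z = 16.8 - j6625 Ω = 6625∠-89.9° Ω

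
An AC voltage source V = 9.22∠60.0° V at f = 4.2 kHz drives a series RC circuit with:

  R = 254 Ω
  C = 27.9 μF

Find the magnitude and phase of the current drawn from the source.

Step 1 — Angular frequency: ω = 2π·f = 2π·4200 = 2.639e+04 rad/s.
Step 2 — Component impedances:
  R: Z = R = 254 Ω
  C: Z = 1/(jωC) = -j/(ω·C) = 0 - j1.358 Ω
Step 3 — Series combination: Z_total = R + C = 254 - j1.358 Ω = 254∠-0.3° Ω.
Step 4 — Source phasor: V = 9.22∠60.0° V = 4.61 + j7.985 V.
Step 5 — Ohm's law: I = V / Z_total = (4.61 + j7.985) / (254 - j1.358) = 0.01798 + j0.03153 A.
Step 6 — Convert to polar: |I| = 0.0363 A, ∠I = 60.3°.

I = 0.0363∠60.3° A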